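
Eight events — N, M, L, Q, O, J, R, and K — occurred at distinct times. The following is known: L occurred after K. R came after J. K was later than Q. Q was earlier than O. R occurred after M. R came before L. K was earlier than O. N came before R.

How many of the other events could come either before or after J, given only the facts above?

Forced after J: L and R.
That leaves K, M, N, O, and Q with no forced order relative to J — 5.

5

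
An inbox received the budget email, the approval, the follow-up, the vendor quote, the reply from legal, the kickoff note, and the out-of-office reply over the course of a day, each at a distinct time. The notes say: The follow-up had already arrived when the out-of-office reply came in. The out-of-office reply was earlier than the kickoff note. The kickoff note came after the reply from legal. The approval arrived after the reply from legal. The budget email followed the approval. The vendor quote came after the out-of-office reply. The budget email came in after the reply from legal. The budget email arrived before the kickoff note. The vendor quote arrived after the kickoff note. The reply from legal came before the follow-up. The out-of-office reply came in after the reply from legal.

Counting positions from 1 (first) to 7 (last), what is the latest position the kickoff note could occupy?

The kickoff note must come before the vendor quote — 1 message forced after it.
Everything else can be placed before the kickoff note in some valid order, so the kickoff note can sit as late as position 7 − 1 = 6.

6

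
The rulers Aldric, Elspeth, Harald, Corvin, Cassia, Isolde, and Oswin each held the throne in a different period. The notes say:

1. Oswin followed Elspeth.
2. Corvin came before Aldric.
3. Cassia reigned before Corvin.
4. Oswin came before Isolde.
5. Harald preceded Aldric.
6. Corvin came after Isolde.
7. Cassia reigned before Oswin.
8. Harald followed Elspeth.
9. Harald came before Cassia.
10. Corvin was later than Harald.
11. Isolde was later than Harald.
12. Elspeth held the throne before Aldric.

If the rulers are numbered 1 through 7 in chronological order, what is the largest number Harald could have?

2

Harald must come before Aldric, Cassia, Corvin, Isolde, and Oswin — 5 rulers forced after them.
Everything else can be placed before Harald in some valid order, so Harald can sit as late as position 7 − 5 = 2.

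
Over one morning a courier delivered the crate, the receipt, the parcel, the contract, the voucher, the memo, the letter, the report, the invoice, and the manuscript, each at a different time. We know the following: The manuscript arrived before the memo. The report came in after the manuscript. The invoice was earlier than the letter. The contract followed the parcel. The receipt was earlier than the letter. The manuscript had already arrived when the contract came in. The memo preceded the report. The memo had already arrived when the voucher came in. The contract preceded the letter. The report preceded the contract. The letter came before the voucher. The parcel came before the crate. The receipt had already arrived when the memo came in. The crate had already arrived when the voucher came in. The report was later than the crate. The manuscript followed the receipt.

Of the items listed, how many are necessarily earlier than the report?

5

Directly stated before the report: the crate, the manuscript, and the memo.
The parcel reaches the report via the parcel → the crate → the report.
The receipt reaches the report via the receipt → the manuscript → the report.
No chain forces the contract (or any of the others) ahead of the report.
That's the crate, the manuscript, the memo, the parcel, and the receipt — 5 in all.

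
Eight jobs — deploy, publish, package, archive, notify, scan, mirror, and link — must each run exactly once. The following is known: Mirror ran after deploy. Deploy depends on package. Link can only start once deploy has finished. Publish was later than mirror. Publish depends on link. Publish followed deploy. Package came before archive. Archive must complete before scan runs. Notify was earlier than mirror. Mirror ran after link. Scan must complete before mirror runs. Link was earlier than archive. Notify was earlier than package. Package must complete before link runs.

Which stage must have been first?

Notify has a chain of constraints placing it before every other stage, so notify must be first.

notify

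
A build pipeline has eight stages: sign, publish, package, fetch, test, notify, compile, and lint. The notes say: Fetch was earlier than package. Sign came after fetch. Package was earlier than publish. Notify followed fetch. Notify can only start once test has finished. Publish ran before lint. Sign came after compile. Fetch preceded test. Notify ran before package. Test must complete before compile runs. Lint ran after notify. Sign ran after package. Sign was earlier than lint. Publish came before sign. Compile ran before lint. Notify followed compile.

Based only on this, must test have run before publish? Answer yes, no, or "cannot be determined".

Chain the constraints: test → notify → package → publish. Each link is directly stated, so test comes before publish.

yes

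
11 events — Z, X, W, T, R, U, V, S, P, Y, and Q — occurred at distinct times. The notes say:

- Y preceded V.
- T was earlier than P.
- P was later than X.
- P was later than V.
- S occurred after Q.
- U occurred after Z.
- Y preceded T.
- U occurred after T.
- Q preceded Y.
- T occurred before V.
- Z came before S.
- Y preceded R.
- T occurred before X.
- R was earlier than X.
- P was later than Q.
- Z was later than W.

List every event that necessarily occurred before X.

Directly stated before X: R and T.
Q reaches X via Q → Y → T → X.
Y reaches X via Y → T → X.
No chain forces U (or any of the others) ahead of X.

Q, R, T, Y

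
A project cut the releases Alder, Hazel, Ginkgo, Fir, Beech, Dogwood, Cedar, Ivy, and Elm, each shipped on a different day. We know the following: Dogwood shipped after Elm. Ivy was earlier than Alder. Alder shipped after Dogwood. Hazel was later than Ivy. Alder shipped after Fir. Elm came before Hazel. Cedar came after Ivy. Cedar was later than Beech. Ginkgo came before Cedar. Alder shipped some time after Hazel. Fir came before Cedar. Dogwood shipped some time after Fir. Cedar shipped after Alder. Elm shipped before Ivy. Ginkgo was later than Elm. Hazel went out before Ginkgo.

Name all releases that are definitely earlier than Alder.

Dogwood, Elm, Fir, Hazel, Ivy

Directly stated before Alder: Dogwood, Fir, Hazel, and Ivy.
Elm reaches Alder via Elm → Dogwood → Alder.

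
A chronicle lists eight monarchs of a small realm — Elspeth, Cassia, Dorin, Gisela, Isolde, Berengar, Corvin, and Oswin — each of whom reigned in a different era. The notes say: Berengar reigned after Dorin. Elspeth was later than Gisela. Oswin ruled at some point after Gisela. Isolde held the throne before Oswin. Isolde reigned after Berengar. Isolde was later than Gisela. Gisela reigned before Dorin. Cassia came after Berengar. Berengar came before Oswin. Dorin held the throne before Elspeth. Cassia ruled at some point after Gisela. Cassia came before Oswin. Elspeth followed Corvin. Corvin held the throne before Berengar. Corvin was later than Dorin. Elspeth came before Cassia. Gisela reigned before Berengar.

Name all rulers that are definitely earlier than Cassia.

Directly stated before Cassia: Berengar, Elspeth, and Gisela.
Corvin reaches Cassia via Corvin → Elspeth → Cassia.
Dorin reaches Cassia via Dorin → Berengar → Cassia.
No chain forces Oswin (or any of the others) ahead of Cassia.

Berengar, Corvin, Dorin, Elspeth, Gisela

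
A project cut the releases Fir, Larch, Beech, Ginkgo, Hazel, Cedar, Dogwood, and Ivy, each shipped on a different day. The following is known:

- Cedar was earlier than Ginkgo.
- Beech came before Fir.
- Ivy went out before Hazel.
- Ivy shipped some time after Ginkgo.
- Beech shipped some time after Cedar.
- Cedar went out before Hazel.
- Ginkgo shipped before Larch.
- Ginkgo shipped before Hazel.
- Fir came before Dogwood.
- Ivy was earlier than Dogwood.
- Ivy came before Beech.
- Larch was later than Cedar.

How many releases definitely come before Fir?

4

Directly stated before Fir: Beech.
Cedar reaches Fir via Cedar → Beech → Fir.
Ginkgo reaches Fir via Ginkgo → Ivy → Beech → Fir.
Ivy reaches Fir via Ivy → Beech → Fir.
That's Beech, Cedar, Ginkgo, and Ivy — 4 in all.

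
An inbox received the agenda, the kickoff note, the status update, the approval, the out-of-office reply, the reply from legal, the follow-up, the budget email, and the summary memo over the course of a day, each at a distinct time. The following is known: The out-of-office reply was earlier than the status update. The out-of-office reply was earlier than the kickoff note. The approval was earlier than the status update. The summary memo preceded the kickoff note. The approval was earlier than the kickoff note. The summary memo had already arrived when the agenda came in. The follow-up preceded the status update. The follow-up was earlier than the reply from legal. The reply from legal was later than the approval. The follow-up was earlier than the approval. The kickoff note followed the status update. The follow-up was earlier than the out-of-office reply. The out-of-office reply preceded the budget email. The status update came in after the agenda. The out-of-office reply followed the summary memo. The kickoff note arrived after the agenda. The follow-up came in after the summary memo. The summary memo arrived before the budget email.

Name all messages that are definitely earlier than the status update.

Directly stated before the status update: the agenda, the approval, the follow-up, and the out-of-office reply.
The summary memo reaches the status update via the summary memo → the out-of-office reply → the status update.

the agenda, the approval, the follow-up, the out-of-office reply, the summary memo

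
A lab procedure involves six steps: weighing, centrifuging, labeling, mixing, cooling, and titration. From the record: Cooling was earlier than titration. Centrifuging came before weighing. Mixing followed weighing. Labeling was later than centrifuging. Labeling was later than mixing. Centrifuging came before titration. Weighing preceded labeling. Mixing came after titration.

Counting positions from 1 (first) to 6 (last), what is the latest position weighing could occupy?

4

Weighing must come before labeling and mixing — 2 steps forced after it.
Everything else can be placed before weighing in some valid order, so weighing can sit as late as position 6 − 2 = 4.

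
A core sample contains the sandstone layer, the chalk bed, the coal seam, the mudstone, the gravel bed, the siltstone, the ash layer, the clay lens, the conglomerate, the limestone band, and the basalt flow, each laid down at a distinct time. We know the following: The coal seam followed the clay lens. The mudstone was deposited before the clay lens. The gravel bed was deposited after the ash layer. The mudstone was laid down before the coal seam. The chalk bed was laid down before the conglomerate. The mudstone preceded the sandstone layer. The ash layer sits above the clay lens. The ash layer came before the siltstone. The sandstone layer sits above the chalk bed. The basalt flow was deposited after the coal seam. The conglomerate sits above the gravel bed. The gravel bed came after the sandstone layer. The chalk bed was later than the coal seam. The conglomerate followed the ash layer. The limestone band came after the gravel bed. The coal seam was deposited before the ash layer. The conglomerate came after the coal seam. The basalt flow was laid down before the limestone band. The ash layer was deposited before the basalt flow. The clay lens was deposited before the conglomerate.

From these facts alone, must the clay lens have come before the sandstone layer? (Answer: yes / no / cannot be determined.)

yes

Chain the constraints: the clay lens → the coal seam → the chalk bed → the sandstone layer. Each link is directly stated, so the clay lens comes before the sandstone layer.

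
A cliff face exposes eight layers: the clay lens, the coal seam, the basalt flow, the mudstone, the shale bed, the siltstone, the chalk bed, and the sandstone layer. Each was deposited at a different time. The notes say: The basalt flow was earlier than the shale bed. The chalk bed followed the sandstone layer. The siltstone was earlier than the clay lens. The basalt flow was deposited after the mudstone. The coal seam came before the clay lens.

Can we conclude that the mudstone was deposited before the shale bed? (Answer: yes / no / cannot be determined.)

yes

Chain the constraints: the mudstone → the basalt flow → the shale bed. Each link is directly stated, so the mudstone comes before the shale bed.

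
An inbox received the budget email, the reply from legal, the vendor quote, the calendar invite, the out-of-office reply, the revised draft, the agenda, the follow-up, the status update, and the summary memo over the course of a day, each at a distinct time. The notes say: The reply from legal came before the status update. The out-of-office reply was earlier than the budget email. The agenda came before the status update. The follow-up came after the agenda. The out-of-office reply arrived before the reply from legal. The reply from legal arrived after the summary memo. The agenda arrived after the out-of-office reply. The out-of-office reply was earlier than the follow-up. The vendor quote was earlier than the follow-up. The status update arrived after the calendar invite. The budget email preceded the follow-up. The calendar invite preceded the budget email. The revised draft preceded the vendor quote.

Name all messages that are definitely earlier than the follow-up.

the agenda, the budget email, the calendar invite, the out-of-office reply, the revised draft, the vendor quote

Directly stated before the follow-up: the agenda, the budget email, the out-of-office reply, and the vendor quote.
The calendar invite reaches the follow-up via the calendar invite → the budget email → the follow-up.
The revised draft reaches the follow-up via the revised draft → the vendor quote → the follow-up.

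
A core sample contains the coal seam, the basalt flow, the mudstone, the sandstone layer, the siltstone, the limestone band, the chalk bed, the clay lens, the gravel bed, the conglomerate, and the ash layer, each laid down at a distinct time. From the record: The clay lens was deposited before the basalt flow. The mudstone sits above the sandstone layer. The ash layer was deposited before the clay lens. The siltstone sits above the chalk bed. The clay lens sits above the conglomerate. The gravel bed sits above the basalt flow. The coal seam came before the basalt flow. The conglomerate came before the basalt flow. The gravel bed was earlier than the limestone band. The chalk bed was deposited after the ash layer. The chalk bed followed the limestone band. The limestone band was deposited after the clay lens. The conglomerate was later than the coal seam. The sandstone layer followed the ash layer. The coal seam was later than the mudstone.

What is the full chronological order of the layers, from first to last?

The constraints fix every adjacent pair, so only one ordering works:
the ash layer → the sandstone layer → the mudstone → the coal seam → the conglomerate → the clay lens → the basalt flow → the gravel bed → the limestone band → the chalk bed → the siltstone.

the ash layer, the sandstone layer, the mudstone, the coal seam, the conglomerate, the clay lens, the basalt flow, the gravel bed, the limestone band, the chalk bed, the siltstone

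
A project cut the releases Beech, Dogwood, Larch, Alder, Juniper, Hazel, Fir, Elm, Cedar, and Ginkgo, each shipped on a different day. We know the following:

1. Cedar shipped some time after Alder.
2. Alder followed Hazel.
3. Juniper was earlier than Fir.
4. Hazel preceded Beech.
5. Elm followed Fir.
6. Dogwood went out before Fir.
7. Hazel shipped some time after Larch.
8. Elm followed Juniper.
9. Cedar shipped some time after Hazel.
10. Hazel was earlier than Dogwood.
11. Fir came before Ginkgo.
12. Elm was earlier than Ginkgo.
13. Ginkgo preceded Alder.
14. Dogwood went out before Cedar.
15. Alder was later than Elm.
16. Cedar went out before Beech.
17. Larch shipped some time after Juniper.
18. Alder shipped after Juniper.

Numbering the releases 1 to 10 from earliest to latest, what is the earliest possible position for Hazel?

3

Juniper and Larch must both come before Hazel — 2 forced predecessors.
Nothing else is forced ahead of Hazel, so its earliest slot is position 2 + 1 = 3.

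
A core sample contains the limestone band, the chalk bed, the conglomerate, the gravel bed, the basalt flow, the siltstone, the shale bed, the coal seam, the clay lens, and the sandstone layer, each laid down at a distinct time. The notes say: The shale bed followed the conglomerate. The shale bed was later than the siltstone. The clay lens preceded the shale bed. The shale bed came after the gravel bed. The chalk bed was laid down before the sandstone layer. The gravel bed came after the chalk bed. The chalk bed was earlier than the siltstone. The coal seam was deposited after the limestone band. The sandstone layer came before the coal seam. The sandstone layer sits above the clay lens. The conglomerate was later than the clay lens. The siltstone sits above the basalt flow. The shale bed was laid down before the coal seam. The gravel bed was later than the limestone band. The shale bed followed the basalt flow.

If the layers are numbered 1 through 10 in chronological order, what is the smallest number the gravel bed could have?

The chalk bed and the limestone band must both come before the gravel bed — 2 forced predecessors.
Nothing else is forced ahead of the gravel bed, so its earliest slot is position 2 + 1 = 3.

3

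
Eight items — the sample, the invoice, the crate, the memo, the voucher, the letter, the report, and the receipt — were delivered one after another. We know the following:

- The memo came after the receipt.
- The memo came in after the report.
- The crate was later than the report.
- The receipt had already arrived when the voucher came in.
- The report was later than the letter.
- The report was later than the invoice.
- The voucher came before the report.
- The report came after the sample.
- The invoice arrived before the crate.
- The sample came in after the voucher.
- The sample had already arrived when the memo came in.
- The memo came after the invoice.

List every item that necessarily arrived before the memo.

the invoice, the letter, the receipt, the report, the sample, the voucher

Directly stated before the memo: the invoice, the receipt, the report, and the sample.
The letter reaches the memo via the letter → the report → the memo.
The voucher reaches the memo via the voucher → the report → the memo.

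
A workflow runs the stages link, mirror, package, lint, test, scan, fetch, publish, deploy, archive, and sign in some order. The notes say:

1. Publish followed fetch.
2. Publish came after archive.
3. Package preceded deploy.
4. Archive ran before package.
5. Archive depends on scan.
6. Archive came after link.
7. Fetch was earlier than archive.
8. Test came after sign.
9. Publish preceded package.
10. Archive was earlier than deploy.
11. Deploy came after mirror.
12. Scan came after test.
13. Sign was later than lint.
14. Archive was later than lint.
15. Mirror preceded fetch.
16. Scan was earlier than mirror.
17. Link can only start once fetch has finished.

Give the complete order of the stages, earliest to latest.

The constraints fix every adjacent pair, so only one ordering works:
lint → sign → test → scan → mirror → fetch → link → archive → publish → package → deploy.

lint, sign, test, scan, mirror, fetch, link, archive, publish, package, deploy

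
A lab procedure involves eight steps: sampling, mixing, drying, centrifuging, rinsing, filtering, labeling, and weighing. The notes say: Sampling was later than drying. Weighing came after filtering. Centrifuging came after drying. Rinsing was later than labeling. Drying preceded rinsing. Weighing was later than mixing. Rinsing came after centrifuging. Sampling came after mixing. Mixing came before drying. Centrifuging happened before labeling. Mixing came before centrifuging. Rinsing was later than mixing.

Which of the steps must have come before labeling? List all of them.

centrifuging, drying, mixing

Directly stated before labeling: centrifuging.
Drying reaches labeling via drying → centrifuging → labeling.
Mixing reaches labeling via mixing → centrifuging → labeling.
No chain forces rinsing (or any of the others) ahead of labeling.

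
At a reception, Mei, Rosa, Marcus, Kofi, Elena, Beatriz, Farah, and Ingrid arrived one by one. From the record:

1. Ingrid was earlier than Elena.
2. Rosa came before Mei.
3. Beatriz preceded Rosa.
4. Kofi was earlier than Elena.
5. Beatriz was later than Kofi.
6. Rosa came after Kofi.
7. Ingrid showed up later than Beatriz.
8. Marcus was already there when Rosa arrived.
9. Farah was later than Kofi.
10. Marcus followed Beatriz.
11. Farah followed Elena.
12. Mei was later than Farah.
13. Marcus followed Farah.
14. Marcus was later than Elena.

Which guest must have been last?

Every other guest has a chain of constraints placing them before Mei, so Mei is last.

Mei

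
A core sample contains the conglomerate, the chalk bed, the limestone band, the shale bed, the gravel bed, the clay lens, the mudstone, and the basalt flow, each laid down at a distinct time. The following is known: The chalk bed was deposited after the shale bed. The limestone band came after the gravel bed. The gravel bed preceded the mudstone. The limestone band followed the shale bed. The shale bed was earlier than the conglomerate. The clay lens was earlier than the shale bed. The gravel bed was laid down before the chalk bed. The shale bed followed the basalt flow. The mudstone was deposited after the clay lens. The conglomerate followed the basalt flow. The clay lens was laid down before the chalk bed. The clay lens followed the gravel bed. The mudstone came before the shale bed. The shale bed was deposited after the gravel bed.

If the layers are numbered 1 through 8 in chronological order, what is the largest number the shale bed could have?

The shale bed must come before the chalk bed, the conglomerate, and the limestone band — 3 layers forced after it.
Everything else can be placed before the shale bed in some valid order, so the shale bed can sit as late as position 8 − 3 = 5.

5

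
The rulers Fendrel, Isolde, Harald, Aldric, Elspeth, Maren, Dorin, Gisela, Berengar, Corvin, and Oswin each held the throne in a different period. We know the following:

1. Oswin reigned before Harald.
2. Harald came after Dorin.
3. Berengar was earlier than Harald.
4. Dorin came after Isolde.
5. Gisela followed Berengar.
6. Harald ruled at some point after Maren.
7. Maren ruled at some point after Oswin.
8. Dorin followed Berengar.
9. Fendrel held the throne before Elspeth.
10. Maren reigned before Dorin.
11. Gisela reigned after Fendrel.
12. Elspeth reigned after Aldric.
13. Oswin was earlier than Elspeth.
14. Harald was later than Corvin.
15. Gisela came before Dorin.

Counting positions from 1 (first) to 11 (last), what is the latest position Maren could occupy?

Maren must come before Dorin and Harald — 2 rulers forced after them.
Everything else can be placed before Maren in some valid order, so Maren can sit as late as position 11 − 2 = 9.

9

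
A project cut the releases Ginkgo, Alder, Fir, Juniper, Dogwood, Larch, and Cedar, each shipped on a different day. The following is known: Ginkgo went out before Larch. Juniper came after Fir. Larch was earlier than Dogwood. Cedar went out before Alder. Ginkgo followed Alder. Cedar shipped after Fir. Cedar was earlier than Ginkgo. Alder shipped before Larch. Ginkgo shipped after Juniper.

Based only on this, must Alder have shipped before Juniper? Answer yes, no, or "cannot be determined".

No chain of stated constraints runs from Alder to Juniper, and none runs from Juniper to Alder either.
So the relative order of Alder and Juniper is not fixed by the given facts.

cannot be determined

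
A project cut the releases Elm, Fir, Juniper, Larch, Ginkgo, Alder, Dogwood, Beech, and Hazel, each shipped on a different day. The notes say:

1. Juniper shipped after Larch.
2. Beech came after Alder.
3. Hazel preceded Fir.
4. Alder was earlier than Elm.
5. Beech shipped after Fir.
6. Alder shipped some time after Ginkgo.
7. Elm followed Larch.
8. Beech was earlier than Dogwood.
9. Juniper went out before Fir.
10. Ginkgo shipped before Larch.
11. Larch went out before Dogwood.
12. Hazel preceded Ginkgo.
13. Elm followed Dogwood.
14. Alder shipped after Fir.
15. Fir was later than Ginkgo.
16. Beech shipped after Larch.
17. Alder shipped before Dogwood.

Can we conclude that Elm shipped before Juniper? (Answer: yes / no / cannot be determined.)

Tracing the constraints gives Juniper → Fir → Alder → Elm, so Juniper must come before Elm.
That means Elm cannot be before Juniper.

no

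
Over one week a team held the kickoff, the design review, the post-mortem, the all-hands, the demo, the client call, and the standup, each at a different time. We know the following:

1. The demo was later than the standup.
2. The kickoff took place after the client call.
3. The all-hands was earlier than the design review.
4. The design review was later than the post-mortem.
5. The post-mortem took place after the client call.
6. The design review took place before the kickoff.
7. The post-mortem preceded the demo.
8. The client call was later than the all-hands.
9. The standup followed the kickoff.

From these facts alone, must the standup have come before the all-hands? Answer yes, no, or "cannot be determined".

Tracing the constraints gives the all-hands → the design review → the kickoff → the standup, so the all-hands must come before the standup.
That means the standup cannot be before the all-hands.

no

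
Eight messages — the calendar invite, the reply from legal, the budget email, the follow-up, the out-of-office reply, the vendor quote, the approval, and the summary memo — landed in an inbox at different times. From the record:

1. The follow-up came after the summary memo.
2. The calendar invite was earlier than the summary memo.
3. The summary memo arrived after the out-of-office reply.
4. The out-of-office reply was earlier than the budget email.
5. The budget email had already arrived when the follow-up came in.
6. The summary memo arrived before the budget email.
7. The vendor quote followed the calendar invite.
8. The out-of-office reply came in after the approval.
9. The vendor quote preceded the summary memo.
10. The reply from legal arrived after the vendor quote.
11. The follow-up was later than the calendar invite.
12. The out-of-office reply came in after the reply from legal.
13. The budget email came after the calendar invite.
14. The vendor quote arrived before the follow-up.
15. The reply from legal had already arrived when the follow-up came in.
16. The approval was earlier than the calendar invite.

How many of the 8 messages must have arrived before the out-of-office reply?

Directly stated before the out-of-office reply: the approval and the reply from legal.
The calendar invite reaches the out-of-office reply via the calendar invite → the vendor quote → the reply from legal → the out-of-office reply.
The vendor quote reaches the out-of-office reply via the vendor quote → the reply from legal → the out-of-office reply.
That's the approval, the calendar invite, the reply from legal, and the vendor quote — 4 in all.

4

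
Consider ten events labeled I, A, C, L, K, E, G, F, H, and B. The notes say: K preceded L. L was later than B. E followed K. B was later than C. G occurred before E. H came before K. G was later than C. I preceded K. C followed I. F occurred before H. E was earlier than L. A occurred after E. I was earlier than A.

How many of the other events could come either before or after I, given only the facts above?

2

Forced after I: A, B, C, E, G, K, and L.
That leaves F and H with no forced order relative to I — 2.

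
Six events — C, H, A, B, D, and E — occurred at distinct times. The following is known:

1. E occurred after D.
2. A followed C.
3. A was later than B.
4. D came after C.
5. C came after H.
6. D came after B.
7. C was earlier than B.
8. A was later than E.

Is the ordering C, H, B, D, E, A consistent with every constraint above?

The constraints require H before C, but in the proposed sequence C appears ahead of H. That one violation is enough.

no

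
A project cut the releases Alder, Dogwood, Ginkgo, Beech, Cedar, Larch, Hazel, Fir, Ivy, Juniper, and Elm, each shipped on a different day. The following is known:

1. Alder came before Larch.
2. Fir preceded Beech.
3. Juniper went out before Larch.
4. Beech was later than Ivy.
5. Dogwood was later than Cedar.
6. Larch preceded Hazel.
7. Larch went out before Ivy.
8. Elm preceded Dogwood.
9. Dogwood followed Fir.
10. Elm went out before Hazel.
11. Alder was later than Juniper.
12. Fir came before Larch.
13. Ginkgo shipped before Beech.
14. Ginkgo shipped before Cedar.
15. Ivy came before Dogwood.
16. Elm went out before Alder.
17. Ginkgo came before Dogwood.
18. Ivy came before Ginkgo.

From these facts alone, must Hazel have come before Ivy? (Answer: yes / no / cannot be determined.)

No chain of stated constraints runs from Hazel to Ivy, and none runs from Ivy to Hazel either.
So the relative order of Hazel and Ivy is not fixed by the given facts.

cannot be determined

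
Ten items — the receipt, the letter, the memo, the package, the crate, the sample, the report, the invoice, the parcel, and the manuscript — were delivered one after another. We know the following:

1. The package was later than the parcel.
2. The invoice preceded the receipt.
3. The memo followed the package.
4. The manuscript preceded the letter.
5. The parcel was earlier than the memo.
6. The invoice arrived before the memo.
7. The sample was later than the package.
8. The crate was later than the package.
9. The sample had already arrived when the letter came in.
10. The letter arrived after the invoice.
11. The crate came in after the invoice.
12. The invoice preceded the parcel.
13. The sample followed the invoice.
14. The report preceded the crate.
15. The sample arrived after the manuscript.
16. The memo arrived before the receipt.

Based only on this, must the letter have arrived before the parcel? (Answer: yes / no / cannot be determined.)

no

Tracing the constraints gives the parcel → the package → the sample → the letter, so the parcel must come before the letter.
That means the letter cannot be before the parcel.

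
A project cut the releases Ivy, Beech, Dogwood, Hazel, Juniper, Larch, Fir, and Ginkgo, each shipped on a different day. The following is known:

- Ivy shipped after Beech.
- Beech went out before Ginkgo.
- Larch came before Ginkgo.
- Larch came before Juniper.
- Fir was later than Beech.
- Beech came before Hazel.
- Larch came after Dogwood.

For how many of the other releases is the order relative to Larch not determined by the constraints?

Forced before Larch: Dogwood; forced after Larch: Ginkgo and Juniper.
That leaves Beech, Fir, Hazel, and Ivy with no forced order relative to Larch — 4.

4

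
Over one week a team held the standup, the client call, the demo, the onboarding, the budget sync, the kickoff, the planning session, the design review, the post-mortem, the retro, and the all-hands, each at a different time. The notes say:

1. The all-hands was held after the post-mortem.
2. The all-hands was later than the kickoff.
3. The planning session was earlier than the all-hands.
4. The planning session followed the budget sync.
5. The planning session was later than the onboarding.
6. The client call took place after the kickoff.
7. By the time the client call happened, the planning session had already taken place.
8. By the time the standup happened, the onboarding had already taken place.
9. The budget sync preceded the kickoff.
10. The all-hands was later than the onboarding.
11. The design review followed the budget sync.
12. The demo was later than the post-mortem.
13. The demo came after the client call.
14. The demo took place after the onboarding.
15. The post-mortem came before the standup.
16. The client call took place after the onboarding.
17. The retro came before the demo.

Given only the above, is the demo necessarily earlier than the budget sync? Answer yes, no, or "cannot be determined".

Tracing the constraints gives the budget sync → the planning session → the client call → the demo, so the budget sync must come before the demo.
That means the demo cannot be before the budget sync.

no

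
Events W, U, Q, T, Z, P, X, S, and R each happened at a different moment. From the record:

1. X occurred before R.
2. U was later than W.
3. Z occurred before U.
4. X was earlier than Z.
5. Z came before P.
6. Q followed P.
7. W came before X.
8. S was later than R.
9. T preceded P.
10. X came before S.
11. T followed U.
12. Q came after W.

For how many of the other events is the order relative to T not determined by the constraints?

Forced before T: U, W, X, and Z; forced after T: P and Q.
That leaves R and S with no forced order relative to T — 2.

2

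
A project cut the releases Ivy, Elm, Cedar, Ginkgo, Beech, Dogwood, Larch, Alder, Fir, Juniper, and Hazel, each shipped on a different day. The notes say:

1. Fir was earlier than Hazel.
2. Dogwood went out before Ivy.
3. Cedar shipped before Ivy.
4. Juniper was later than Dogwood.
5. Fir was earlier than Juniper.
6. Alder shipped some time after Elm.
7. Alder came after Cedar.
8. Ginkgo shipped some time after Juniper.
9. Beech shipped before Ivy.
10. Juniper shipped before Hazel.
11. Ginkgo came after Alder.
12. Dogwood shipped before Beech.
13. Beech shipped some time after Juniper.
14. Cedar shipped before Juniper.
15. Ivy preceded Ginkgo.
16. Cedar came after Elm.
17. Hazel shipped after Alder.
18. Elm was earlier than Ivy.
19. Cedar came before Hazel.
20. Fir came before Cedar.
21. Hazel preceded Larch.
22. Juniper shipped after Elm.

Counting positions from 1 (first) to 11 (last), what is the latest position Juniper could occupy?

6

Juniper must come before Beech, Ginkgo, Hazel, Ivy, and Larch — 5 releases forced after it.
Everything else can be placed before Juniper in some valid order, so Juniper can sit as late as position 11 − 5 = 6.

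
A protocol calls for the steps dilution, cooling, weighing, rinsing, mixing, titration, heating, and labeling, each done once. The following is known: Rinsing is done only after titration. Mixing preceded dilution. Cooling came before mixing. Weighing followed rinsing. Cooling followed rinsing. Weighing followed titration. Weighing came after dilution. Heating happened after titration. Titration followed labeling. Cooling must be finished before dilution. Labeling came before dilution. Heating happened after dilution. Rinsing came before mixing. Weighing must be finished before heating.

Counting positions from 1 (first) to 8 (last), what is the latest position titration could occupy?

Titration must come before cooling, dilution, heating, mixing, rinsing, and weighing — 6 steps forced after it.
Everything else can be placed before titration in some valid order, so titration can sit as late as position 8 − 6 = 2.

2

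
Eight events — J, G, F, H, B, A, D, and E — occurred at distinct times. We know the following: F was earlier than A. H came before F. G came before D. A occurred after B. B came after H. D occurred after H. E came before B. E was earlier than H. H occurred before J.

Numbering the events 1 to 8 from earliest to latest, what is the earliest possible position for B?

E and H must both come before B — 2 forced predecessors.
Nothing else is forced ahead of B, so its earliest slot is position 2 + 1 = 3.

3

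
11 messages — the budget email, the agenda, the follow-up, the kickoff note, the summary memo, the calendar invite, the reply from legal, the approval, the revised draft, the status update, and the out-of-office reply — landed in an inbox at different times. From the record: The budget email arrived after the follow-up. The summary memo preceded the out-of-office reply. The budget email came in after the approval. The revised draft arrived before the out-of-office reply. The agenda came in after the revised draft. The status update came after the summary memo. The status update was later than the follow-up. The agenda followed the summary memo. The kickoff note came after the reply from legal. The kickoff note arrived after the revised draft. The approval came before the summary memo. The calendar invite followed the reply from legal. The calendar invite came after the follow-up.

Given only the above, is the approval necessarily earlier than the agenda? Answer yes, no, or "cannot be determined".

Chain the constraints: the approval → the summary memo → the agenda. Each link is directly stated, so the approval comes before the agenda.

yes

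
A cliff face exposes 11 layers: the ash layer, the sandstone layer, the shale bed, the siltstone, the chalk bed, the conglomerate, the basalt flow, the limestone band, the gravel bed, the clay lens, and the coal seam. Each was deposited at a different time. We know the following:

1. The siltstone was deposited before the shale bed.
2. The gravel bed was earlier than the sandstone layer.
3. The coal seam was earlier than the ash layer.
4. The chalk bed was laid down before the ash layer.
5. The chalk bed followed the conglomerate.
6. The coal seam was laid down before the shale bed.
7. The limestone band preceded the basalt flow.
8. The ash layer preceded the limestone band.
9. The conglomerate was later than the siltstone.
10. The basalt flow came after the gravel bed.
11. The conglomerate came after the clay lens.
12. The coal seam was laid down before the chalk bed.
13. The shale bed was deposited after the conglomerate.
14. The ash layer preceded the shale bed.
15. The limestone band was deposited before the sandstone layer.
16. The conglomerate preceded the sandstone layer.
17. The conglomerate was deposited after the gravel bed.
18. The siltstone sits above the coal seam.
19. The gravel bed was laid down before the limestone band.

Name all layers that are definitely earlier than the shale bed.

the ash layer, the chalk bed, the clay lens, the coal seam, the conglomerate, the gravel bed, the siltstone

Directly stated before the shale bed: the ash layer, the coal seam, the conglomerate, and the siltstone.
The chalk bed reaches the shale bed via the chalk bed → the ash layer → the shale bed.
The clay lens reaches the shale bed via the clay lens → the conglomerate → the shale bed.
The gravel bed reaches the shale bed via the gravel bed → the conglomerate → the shale bed.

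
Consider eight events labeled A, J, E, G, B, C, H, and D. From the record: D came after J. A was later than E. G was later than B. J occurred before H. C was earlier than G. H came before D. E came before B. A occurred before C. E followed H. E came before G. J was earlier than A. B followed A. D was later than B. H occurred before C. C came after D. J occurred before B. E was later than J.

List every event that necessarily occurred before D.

Directly stated before D: B, H, and J.
A reaches D via A → B → D.
E reaches D via E → B → D.

A, B, E, H, J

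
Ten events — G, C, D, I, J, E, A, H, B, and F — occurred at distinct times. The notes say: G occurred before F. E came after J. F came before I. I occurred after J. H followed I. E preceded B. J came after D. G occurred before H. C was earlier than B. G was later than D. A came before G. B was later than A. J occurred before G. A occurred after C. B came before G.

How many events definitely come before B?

5

Directly stated before B: A, C, and E.
D reaches B via D → J → E → B.
J reaches B via J → E → B.
No chain forces H (or any of the others) ahead of B.
That's A, C, D, E, and J — 5 in all.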